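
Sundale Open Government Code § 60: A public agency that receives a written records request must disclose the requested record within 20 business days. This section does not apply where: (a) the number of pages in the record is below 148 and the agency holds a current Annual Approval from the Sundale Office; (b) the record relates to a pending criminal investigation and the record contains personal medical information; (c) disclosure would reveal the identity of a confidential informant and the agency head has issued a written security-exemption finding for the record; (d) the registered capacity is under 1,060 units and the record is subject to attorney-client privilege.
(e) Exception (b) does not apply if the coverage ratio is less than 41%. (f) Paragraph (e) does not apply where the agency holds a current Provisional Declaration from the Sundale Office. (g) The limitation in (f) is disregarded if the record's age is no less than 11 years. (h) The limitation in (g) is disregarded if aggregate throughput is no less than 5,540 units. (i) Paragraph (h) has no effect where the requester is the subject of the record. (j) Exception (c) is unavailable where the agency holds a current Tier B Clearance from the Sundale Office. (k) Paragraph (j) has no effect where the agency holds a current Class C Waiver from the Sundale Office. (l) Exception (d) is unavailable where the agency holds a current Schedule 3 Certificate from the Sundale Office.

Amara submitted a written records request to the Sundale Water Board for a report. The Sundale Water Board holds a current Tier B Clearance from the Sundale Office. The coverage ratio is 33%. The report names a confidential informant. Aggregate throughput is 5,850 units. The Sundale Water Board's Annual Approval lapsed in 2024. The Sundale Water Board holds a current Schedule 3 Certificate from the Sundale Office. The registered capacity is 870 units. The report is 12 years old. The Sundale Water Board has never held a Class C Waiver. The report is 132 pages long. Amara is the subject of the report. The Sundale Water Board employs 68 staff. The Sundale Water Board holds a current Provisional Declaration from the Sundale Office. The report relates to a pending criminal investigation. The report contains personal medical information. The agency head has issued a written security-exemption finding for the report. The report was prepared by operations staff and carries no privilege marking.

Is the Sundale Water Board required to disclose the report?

Yes — the Sundale Water Board must disclose the report.

Exception (a) does not apply: there is no Annual Approval in force.
All of (b)'s requirements are met (the report relates to a pending investigation; the report contains personal medical information). But: (e) operates against (b): the coverage ratio is 33%, less than the 41% limit. (f) operates (a current Provisional Declaration is held), but is overridden by (g): (g) operates against (f): the record's age is 12 years, meeting the 11 years threshold. (h) is triggered (aggregate throughput is 5,850 units, meeting the 5,540 units threshold), but is set aside by (i): (i) is triggered — Amara is the subject of the report. Exception (b) does not apply.
Exception (c): the report names a confidential informant; a written security-exemption finding has been issued — every condition holds. Turning to paragraphs (j)–(k): (j) is engaged — a current Tier B Clearance is held. (k), which would lift (j), does not operate here — there is no Class C Waiver in force. (c) is therefore removed.
Exception (d) does not apply: the report carries no privilege marking.
None of the exceptions is available; § 60 applies in full.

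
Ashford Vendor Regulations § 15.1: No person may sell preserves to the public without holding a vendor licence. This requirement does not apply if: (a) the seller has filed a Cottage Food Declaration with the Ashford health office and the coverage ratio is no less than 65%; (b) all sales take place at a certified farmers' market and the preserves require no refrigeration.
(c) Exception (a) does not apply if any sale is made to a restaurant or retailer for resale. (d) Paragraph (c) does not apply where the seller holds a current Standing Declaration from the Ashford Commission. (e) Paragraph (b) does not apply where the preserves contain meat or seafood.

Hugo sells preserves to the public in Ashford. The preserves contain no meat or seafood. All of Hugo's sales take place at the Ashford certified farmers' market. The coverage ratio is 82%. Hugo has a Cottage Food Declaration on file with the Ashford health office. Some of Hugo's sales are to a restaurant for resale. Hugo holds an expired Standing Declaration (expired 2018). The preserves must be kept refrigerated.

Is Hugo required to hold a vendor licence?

Exception (a)'s conditions are all satisfied: a Cottage Food Declaration is on file; the coverage ratio is 82%, meeting the 65% threshold. But: (c) applies — some sales are to a restaurant for resale. (d) is inapplicable (there is no Standing Declaration in force), so (c) stands. So (a) is unavailable.
Exception (b) fails — the preserves require refrigeration.
No exception displaces § 15.1.

Yes — Hugo must hold a vendor licence.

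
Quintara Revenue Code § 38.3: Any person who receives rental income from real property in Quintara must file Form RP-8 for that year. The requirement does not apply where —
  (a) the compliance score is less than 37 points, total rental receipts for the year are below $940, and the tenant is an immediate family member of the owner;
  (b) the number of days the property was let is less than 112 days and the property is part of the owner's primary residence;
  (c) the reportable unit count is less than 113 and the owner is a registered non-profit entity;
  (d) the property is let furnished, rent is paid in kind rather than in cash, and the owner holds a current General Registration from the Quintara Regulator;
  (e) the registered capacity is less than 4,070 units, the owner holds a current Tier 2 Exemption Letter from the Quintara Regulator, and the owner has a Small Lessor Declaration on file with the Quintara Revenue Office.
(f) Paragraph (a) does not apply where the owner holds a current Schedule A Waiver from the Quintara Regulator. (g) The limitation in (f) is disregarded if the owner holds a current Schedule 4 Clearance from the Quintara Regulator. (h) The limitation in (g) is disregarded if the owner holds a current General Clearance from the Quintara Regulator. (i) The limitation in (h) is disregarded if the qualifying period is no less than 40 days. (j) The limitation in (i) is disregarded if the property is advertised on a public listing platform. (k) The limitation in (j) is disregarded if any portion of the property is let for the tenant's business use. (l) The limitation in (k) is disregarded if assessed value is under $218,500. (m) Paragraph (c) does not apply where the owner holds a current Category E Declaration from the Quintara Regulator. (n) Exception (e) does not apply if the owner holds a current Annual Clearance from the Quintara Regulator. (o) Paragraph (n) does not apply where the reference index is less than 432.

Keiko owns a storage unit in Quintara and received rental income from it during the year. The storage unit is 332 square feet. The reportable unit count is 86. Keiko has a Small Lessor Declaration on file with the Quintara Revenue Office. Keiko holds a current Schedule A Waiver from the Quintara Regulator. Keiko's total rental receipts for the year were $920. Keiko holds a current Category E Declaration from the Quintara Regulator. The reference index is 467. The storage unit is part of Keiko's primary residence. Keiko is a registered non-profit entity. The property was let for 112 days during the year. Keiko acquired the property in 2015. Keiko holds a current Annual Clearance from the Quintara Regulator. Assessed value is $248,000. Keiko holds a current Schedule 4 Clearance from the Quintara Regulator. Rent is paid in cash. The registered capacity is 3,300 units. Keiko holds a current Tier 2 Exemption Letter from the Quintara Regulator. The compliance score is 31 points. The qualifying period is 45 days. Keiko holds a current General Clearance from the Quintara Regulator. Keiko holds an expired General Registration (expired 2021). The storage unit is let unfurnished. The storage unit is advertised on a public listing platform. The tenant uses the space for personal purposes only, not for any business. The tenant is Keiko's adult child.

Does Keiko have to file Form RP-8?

Yes — Keiko must file Form RP-8.

All of (a)'s requirements are met (the compliance score is 31 points, less than the 37 points limit; total rental receipts for the year are $920, below the $940 limit; the tenant is an immediate family member). Turning to paragraphs (f)–(l): (f) operates against (a): a current Schedule A Waiver is held. (g) is triggered (a current Schedule 4 Clearance is held), but yields to (h): (h) operates — a current General Clearance is held. (i) would limit (h) — the qualifying period is 45 days, meeting the 40 days threshold — but (j) sets (i) aside: (j) operates against (i): the property is publicly advertised. (k) does not operate here (the space is used for personal purposes only), so (j) stands. (a) is therefore removed.
Exception (b) requires that the number of days the property was let is less than 112 days; but the number of days the property was let is 112 days, not less than 112 days, so (b) is unavailable.
Exception (c) is satisfied on its face — the reportable unit count is 86, less than the 113 limit; Keiko is a registered non-profit. Turning to paragraph (m): (m) is triggered — a current Category E Declaration is held. So (c) is unavailable.
Exception (d) requires that the property is let furnished; but the property is let unfurnished, so (d) is unavailable.
Exception (e)'s conditions are all satisfied: the registered capacity is 3,300 units, less than the 4,070 units limit; a current Tier 2 Exemption Letter is held; a Small Lessor Declaration is on file. But: (n) operates against (e): a current Annual Clearance is held. (o), which would lift (n), is not engaged — the reference index is 467, not less than 432. (e) is therefore removed.
No exception displaces § 38.3.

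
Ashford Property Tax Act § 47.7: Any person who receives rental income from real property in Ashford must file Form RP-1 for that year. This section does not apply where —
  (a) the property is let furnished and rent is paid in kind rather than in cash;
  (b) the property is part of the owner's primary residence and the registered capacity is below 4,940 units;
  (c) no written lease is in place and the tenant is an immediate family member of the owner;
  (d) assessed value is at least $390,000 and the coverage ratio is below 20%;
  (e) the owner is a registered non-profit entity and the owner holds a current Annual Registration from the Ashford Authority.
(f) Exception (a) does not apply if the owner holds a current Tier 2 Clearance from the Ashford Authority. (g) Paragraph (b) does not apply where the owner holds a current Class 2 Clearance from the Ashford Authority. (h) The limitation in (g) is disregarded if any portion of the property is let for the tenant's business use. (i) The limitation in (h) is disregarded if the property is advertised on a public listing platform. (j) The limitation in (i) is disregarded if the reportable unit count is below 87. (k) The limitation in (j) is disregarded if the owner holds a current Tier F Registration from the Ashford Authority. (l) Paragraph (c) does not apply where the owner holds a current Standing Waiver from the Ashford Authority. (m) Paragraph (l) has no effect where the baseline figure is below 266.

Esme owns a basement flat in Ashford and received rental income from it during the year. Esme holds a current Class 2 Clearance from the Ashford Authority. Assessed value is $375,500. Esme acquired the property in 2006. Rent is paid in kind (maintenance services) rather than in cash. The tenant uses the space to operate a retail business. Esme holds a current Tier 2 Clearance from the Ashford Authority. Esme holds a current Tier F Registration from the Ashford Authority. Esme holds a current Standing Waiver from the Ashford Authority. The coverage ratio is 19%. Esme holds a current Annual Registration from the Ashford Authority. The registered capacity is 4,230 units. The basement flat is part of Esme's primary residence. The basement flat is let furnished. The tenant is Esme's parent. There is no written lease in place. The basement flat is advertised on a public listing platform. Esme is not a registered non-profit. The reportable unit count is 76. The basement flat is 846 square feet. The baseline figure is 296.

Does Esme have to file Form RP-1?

Exception (a): the property is let furnished; rent is paid in kind — every condition holds. However, paragraph (f) must be considered: (f) is triggered — a current Tier 2 Clearance is held. (a) is therefore removed.
Exception (b) is satisfied on its face — the basement flat is part of the primary residence; the registered capacity is 4,230 units, below the 4,940 units limit. However, paragraphs (g)–(k) must be considered: (g) operates — a current Class 2 Clearance is held. (h) is triggered (the space is let for business use), but is set aside by (i): (i) operates against (h): the property is publicly advertised. (j) applies (the reportable unit count is 76, below the 87 limit), but is itself disapplied by (k): (k) operates against (j): a current Tier F Registration is held. So (b) is unavailable.
Exception (c) is satisfied on its face — there is no written lease; the tenant is an immediate family member. Turning to paragraphs (l)–(m): (l) operates against (c): a current Standing Waiver is held. (m), which would lift (l), is inapplicable — the baseline figure is 296, not below 266. (c) is therefore removed.
Exception (d) does not apply: assessed value is $375,500, short of $390,000.
Exception (e) does not apply: Esme is not a registered non-profit.
No exception is made out. Esme falls within the general rule.

Yes — Esme must file Form RP-1.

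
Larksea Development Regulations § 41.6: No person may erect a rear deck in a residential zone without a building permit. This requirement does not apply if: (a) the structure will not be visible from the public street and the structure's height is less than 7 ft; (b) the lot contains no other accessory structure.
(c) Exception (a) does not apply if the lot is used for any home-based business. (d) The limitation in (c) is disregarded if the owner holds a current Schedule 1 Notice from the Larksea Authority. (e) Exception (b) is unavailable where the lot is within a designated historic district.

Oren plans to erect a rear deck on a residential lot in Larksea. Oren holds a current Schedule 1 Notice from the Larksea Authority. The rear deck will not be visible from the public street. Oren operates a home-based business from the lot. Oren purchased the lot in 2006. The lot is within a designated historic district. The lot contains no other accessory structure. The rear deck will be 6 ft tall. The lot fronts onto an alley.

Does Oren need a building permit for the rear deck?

Exception (a) is satisfied on its face — the structure will not be visible from the street; the structure's height is 6 ft, less than the 7 ft limit. Considering the limiting provisions: (c) is triggered (a home-based business operates on the lot), but yields to (d): (d) operates against (c): a current Schedule 1 Notice is held. So (a) applies.
Exception (b)'s conditions are all satisfied: the lot has no other accessory structure. However, paragraph (e) must be considered: (e) operates against (b): the lot is in a historic district. So (b) is unavailable.

No — exception (a) applies; Oren does not need a building permit.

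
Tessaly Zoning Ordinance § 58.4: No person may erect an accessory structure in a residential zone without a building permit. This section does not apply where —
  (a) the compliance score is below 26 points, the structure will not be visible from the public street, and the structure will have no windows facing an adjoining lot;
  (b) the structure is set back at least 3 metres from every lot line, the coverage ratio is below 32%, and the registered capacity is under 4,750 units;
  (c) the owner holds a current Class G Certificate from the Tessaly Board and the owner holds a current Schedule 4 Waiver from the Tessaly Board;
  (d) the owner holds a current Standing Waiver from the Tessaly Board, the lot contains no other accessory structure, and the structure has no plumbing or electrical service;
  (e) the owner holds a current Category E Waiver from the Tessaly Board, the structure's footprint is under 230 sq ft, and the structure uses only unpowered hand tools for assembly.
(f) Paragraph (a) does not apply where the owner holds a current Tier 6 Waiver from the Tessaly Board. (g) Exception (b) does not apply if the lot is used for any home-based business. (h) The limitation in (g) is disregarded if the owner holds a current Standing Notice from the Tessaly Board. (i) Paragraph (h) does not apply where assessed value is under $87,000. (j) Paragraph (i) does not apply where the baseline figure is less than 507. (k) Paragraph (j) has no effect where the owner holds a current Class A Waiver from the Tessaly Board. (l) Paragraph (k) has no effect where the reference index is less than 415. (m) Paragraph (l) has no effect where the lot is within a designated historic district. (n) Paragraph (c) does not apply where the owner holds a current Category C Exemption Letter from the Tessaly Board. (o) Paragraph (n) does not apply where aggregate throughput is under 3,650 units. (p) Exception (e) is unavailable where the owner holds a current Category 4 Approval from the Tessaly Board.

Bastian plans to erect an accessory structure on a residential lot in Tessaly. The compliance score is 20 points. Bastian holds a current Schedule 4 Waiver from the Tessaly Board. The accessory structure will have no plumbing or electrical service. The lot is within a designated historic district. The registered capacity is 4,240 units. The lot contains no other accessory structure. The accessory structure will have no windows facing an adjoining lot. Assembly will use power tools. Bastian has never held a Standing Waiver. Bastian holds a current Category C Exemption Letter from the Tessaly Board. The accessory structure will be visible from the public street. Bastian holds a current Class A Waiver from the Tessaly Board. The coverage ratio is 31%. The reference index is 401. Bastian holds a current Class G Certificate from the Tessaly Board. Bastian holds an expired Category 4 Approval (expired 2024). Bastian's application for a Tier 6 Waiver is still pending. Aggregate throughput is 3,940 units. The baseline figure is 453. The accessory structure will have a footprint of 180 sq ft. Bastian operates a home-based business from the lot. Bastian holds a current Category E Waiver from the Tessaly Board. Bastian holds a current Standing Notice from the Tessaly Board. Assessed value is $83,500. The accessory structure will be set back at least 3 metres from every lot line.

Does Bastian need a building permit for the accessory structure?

Yes — Bastian must obtain a building permit.

Exception (a) requires that the structure will not be visible from the public street; but the structure will be visible from the street, so (a) is unavailable.
Exception (b) is satisfied on its face — the setback is at least 3 m on every side; the coverage ratio is 31%, below the 32% limit; the registered capacity is 4,240 units, under the 4,750 units limit. But: (g) operates — a home-based business operates on the lot. (h) would limit (g) — a current Standing Notice is held — but (i) sets (h) aside: (i) operates against (h): assessed value is $83,500, under the $87,000 limit. (j) would limit (i) — the baseline figure is 453, less than the 507 limit — but (k) sets (j) aside: (k) is triggered — a current Class A Waiver is held. (l) would limit (k) — the reference index is 401, less than the 415 limit — but (m) sets (l) aside: (m) applies — the lot is in a historic district. So (b) is unavailable.
Exception (c): a current Class G Certificate is held; a current Schedule 4 Waiver is held — every condition holds. But: (n) operates against (c): a current Category C Exemption Letter is held. (o), which would lift (n), does not operate here — aggregate throughput is 3,940 units, not under 3,650 units. So (c) is unavailable.
Exception (d) fails — no current Standing Waiver is held.
Exception (e) does not apply: assembly uses power tools.
No exception is made out. Bastian falls within the general rule.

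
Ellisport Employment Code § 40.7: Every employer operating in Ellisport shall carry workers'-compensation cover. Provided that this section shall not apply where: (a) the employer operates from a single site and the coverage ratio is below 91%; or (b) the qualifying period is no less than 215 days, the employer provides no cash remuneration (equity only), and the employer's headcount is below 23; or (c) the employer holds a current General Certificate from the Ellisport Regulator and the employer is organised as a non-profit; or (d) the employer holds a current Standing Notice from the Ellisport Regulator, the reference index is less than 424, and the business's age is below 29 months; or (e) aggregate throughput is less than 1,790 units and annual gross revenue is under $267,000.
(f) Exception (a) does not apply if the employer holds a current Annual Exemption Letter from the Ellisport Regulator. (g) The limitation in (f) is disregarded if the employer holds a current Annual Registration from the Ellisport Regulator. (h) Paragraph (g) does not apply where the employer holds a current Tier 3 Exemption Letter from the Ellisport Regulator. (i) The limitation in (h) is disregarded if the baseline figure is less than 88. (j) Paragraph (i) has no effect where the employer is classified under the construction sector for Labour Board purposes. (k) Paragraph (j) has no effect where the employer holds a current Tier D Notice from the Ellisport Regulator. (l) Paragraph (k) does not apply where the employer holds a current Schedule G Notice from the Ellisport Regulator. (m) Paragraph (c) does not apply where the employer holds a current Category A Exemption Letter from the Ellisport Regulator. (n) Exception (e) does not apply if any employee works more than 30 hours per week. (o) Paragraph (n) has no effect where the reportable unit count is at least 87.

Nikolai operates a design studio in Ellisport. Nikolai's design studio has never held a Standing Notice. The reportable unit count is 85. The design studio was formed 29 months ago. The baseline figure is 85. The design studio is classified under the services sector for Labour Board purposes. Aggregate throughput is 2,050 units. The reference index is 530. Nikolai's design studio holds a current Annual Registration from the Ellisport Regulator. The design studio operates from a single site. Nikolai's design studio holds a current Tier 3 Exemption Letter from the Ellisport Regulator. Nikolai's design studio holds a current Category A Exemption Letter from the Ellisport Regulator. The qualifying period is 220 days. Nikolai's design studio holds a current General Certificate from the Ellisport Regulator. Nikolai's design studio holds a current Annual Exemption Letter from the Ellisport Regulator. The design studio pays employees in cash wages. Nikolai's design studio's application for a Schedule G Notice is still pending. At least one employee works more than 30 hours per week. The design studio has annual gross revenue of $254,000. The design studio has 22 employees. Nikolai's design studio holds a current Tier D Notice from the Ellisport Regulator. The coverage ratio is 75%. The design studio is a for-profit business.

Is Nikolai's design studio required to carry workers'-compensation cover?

All of (a)'s requirements are met (the employer operates from a single site; the coverage ratio is 75%, below the 91% limit). Considering the limiting provisions: (f) would limit (a) — a current Annual Exemption Letter is held — but (g) sets (f) aside: (g) operates — a current Annual Registration is held. (h) would limit (g) — a current Tier 3 Exemption Letter is held — but (i) sets (h) aside: (i) operates against (h): the baseline figure is 85, less than the 88 limit. (j), which would lift (i), is not engaged — the design studio is classified under the services sector. Exception (a) stands.
Exception (b) requires that the employer provides no cash remuneration (equity only); but employees are paid cash wages, so (b) is unavailable.
Exception (c) requires that the employer is organised as a non-profit; but the employer is for-profit, so (c) is unavailable.
Exception (d) fails — the Standing Notice is not current.
Exception (e) does not apply: aggregate throughput is 2,050 units, not less than 1,790 units.

No — exception (a) applies; Nikolai's design studio is not required to carry workers'-compensation cover.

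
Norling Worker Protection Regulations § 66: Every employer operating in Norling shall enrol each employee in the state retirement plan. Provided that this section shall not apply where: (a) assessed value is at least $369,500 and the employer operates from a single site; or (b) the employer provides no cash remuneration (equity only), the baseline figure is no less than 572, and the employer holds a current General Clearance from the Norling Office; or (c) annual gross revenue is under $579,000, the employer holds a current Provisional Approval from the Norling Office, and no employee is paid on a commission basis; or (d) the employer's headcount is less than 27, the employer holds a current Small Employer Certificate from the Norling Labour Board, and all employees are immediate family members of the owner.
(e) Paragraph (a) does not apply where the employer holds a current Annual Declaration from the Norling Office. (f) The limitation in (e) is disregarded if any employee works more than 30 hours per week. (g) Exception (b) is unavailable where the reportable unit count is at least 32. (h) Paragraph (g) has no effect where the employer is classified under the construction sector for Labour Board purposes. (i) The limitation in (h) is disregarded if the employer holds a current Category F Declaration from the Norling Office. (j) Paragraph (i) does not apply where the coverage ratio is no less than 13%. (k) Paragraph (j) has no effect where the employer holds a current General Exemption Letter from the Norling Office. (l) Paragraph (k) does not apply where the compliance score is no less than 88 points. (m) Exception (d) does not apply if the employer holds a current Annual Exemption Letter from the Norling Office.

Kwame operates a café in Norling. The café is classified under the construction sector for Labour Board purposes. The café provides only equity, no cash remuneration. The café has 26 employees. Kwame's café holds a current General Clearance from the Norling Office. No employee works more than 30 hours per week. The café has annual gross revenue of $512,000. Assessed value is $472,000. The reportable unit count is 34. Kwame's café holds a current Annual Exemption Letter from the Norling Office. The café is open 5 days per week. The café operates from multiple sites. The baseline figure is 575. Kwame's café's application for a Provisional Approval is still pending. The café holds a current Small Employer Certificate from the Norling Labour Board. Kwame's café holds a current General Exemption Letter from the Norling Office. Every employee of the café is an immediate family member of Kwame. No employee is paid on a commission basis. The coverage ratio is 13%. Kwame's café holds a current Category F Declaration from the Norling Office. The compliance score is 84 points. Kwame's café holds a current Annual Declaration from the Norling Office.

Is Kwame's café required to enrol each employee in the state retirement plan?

Yes — Kwame's café must enrol each employee in the state retirement plan.

Exception (a) fails — the employer operates from multiple sites.
All of (b)'s requirements are met (remuneration is equity-only; the baseline figure is 575, meeting the 572 threshold; a current General Clearance is held). Turning to paragraphs (g)–(l): (g) operates — the reportable unit count is 34, meeting the 32 threshold. (h) is engaged (the café is classified under the construction sector), but is set aside by (i): (i) operates against (h): a current Category F Declaration is held. (j) would limit (i) — the coverage ratio is 13%, meeting the 13% threshold — but (k) sets (j) aside: (k) is triggered — a current General Exemption Letter is held. (l), which would lift (k), is not engaged — the compliance score is 84 points, short of 88 points. (b) is therefore removed.
Exception (c) fails — there is no Provisional Approval in force.
All of (d)'s requirements are met (the employer's headcount is 26, less than the 27 limit; a current Small Employer Certificate is held; every employee is an immediate family member). But applying paragraph (m): (m) is triggered — a current Annual Exemption Letter is held. Exception (d) does not apply.
No exception is made out. Kwame's café falls within the general rule.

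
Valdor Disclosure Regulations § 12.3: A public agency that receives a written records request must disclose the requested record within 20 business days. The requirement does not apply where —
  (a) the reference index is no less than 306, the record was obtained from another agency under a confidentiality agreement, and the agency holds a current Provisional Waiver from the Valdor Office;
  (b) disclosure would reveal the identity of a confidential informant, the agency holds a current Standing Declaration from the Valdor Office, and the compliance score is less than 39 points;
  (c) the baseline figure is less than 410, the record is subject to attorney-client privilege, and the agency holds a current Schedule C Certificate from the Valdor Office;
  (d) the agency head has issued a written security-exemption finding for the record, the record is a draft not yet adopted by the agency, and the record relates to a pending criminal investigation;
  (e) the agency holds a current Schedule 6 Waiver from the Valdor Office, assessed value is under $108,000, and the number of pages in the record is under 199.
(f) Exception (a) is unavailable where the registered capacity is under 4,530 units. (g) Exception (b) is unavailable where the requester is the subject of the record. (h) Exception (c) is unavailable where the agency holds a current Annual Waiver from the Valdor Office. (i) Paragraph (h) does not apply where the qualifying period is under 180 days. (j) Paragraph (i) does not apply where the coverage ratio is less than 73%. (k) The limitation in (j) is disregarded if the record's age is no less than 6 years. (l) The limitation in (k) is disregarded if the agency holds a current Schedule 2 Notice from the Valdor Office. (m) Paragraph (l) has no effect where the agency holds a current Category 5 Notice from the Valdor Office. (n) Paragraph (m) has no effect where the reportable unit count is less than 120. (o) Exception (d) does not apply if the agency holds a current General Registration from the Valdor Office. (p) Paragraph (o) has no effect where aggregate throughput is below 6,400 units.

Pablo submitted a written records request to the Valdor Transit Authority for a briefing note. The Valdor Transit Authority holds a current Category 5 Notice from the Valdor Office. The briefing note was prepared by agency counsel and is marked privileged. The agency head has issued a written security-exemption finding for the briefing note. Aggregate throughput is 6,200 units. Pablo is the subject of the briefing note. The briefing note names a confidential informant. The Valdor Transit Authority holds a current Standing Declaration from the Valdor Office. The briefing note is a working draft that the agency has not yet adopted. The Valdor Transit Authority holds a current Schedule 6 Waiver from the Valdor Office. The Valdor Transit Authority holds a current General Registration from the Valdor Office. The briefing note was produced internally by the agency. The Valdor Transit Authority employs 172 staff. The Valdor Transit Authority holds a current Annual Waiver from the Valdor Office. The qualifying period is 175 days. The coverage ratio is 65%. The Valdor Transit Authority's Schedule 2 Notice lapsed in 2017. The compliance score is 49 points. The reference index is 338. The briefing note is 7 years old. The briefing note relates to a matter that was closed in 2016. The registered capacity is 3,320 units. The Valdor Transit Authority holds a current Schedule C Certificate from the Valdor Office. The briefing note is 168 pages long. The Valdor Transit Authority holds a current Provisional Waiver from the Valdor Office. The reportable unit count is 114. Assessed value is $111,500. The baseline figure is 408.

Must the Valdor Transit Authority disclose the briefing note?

No — exception (c) applies; the Valdor Transit Authority is not required to disclose the briefing note.

Exception (a) does not apply: the briefing note was produced internally.
Exception (b) requires that the compliance score is less than 39 points; but the compliance score is 49 points, not less than 39 points, so (b) is unavailable.
Exception (c): the baseline figure is 408, less than the 410 limit; the briefing note is privileged; a current Schedule C Certificate is held — every condition holds. As to paragraphs (h)–(n): (h) is triggered (a current Annual Waiver is held), but is displaced by (i): (i) is engaged — the qualifying period is 175 days, under the 180 days limit. (j) would limit (i) — the coverage ratio is 65%, less than the 73% limit — but (k) sets (j) aside: (k) operates — the record's age is 7 years, meeting the 6 years threshold. (l), which would lift (k), is inapplicable — the Schedule 2 Notice is not current. So (c) applies.
Exception (d) requires that the record relates to a pending criminal investigation; but the briefing note relates to a closed matter, so (d) is unavailable.
Exception (e) does not apply: assessed value is $111,500, not under $108,000.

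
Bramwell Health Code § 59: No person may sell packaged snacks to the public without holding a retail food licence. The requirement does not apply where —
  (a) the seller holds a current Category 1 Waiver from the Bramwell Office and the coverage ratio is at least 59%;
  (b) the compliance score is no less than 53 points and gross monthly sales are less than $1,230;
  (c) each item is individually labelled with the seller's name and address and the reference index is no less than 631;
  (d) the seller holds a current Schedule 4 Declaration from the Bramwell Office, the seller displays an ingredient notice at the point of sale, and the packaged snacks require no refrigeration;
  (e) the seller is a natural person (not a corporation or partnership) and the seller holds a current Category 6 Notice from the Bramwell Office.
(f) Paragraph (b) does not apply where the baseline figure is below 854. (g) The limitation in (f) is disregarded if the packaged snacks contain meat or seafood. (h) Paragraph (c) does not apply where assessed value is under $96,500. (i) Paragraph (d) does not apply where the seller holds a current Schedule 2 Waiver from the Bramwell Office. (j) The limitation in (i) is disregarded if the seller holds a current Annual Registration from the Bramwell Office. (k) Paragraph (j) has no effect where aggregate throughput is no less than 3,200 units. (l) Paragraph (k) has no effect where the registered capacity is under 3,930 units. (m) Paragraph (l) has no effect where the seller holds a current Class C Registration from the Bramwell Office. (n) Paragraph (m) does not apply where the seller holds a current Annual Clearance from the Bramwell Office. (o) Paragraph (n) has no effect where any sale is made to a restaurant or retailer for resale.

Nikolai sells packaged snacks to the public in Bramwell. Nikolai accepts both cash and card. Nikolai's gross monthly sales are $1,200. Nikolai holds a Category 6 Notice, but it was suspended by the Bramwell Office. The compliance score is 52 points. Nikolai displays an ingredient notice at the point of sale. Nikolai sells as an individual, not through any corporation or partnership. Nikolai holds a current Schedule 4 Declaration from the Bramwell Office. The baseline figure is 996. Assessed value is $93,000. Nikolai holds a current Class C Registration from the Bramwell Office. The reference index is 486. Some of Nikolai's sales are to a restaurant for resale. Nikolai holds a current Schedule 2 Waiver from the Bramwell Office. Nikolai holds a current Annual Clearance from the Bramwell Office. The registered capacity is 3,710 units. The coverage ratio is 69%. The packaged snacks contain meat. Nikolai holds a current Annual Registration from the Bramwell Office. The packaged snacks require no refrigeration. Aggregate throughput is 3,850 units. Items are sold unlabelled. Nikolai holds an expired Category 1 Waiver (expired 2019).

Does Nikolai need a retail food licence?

Exception (a) requires that the seller holds a current Category 1 Waiver from the Bramwell Office; but there is no Category 1 Waiver in force, so (a) is unavailable.
Exception (b) requires that the compliance score is no less than 53 points; but the compliance score is 52 points, short of 53 points, so (b) is unavailable.
Exception (c) requires that each item is individually labelled with the seller's name and address; but items are sold unlabelled, so (c) is unavailable.
Exception (d) is satisfied on its face — a current Schedule 4 Declaration is held; an ingredient notice is displayed; the packaged snacks are shelf-stable. Turning to paragraphs (i)–(o): (i) applies — a current Schedule 2 Waiver is held. (j) is engaged (a current Annual Registration is held), but is set aside by (k): (k) operates against (j): aggregate throughput is 3,850 units, meeting the 3,200 units threshold. (l) would limit (k) — the registered capacity is 3,710 units, under the 3,930 units limit — but (m) sets (l) aside: (m) is engaged — a current Class C Registration is held. (n) would limit (m) — a current Annual Clearance is held — but (o) sets (n) aside: (o) applies — some sales are to a restaurant for resale. So (d) is unavailable.
Exception (e) fails — no current Category 6 Notice is held.
No exception applies. The general rule governs.

Yes — Nikolai must hold a retail food licence.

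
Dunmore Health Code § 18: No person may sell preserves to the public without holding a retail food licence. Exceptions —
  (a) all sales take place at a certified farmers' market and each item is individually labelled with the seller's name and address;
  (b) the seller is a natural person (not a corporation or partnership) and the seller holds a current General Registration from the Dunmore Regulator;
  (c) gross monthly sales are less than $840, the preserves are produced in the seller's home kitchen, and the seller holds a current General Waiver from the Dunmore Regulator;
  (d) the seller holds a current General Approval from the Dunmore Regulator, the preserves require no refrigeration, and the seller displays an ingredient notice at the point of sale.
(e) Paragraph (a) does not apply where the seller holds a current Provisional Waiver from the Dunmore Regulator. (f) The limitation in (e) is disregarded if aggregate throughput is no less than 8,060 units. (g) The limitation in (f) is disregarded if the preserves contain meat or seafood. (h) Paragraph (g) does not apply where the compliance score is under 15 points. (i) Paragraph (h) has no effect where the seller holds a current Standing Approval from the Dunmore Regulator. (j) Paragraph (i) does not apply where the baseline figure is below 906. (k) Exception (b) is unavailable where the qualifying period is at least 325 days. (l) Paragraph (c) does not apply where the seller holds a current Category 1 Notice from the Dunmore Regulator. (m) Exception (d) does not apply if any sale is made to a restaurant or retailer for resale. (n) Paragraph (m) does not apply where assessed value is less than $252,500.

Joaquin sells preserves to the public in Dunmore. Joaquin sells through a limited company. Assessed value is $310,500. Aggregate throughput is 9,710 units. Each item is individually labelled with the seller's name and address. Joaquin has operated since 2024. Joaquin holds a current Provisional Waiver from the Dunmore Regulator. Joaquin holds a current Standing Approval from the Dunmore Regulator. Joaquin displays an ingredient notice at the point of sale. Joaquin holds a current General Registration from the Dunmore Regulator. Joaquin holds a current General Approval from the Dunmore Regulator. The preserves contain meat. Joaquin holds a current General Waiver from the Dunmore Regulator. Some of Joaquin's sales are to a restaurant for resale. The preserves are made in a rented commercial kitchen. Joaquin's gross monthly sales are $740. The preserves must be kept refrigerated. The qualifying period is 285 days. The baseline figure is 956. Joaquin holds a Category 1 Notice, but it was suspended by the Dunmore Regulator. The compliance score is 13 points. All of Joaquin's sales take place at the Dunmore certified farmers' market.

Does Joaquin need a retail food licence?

Yes — Joaquin must hold a retail food licence.

Exception (a)'s conditions are all satisfied: all sales are at a certified farmers' market; items are individually labelled. But: (e) operates against (a): a current Provisional Waiver is held. (f) would limit (e) — aggregate throughput is 9,710 units, meeting the 8,060 units threshold — but (g) sets (f) aside: (g) operates against (f): the preserves contain meat. (h) applies (the compliance score is 13 points, under the 15 points limit), but yields to (i): (i) operates against (h): a current Standing Approval is held. (j), which would lift (i), is not engaged — the baseline figure is 956, not below 906. Exception (a) does not apply.
Exception (b) does not apply: the seller operates through a limited company.
Exception (c) fails — the preserves are made in a commercial kitchen, not a home kitchen.
Exception (d) fails — the preserves require refrigeration.
No exception is made out. Joaquin falls within the general rule.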